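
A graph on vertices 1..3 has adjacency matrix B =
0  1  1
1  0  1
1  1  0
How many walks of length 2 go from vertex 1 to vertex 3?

The number of length-2 walks from vertex 1 to vertex 3 is entry (1,3) of B^2, where B is the adjacency matrix.
B^2 = [[2, 1, 1], [1, 2, 1], [1, 1, 2]]

1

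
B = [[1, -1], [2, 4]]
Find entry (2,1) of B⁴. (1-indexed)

130

tr B = 5 and det B = 6, so the characteristic polynomial is λ² − (5)λ + (6) with roots 2 and 3.
Eigenvectors give P = [[1, -1], [-1, 2]] with P⁻¹ = [[2, 1], [1, 1]], and B = P·diag(2, 3)·P⁻¹.
Then B⁴ = P·diag(16, 81)·P⁻¹ = [[16, -81], [-16, 162]] · [[2, 1], [1, 1]] = [[-49, -65], [130, 146]].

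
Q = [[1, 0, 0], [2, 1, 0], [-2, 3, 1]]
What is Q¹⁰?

Q = I + N where N = [[0, 0, 0], [2, 0, 0], [-2, 3, 0]] is strictly lower-triangular, so N³ = 0.
(I + N)¹⁰ = I + 10·N + 45·N² = [[1, 0, 0], [20, 1, 0], [250, 30, 1]].

[[1, 0, 0], [20, 1, 0], [250, 30, 1]]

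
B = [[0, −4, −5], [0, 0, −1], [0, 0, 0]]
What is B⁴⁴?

[[0, 0, 0], [0, 0, 0], [0, 0, 0]]

B is strictly triangular, hence nilpotent: B³ = 0, so B⁴⁴ = 0.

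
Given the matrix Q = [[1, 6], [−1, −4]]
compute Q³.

tr Q = −3 and det Q = 2, so the characteristic polynomial is λ² − (−3)λ + (2) with roots −2 and −1.
Eigenvectors give P = [[2, −3], [−1, 1]] with P⁻¹ = [[−1, −3], [−1, −2]], and Q = P·diag(−2, −1)·P⁻¹.
Then Q³ = P·diag(−8, −1)·P⁻¹ = [[−16, 3], [8, −1]] · [[−1, −3], [−1, −2]] = [[13, 42], [−7, −22]].

[[13, 42], [−7, −22]]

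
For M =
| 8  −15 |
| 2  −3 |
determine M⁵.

[[1298, −3165], [422, −1023]]

tr M = 5 and det M = 6, so the characteristic polynomial is λ² − (5)λ + (6) with roots 3 and 2.
Eigenvectors give P = [[3, −5], [1, −2]] with P⁻¹ = [[2, −5], [1, −3]], and M = P·diag(3, 2)·P⁻¹.
Then M⁵ = P·diag(243, 32)·P⁻¹ = [[729, −160], [243, −64]] · [[2, −5], [1, −3]] = [[1298, −3165], [422, −1023]].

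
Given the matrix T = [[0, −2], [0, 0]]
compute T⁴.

[[0, 0], [0, 0]]

T is strictly triangular, hence nilpotent: T² = 0, so T⁴ = 0.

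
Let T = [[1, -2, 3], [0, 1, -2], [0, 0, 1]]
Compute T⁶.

[[1, -12, 78], [0, 1, -12], [0, 0, 1]]

T = I + N where N = [[0, -2, 3], [0, 0, -2], [0, 0, 0]] is strictly upper-triangular, so N³ = 0.
(I + N)⁶ = I + 6·N + 15·N² = [[1, -12, 78], [0, 1, -12], [0, 0, 1]].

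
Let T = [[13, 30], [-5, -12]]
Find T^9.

tr T = 1 and det T = -6, so the characteristic polynomial is λ² − (1)λ + (-6) with roots 3 and -2.
Eigenvectors give P = [[-3, -2], [1, 1]] with P⁻¹ = [[-1, -2], [1, 3]], and T = P·diag(3, -2)·P⁻¹.
Then T^9 = P·diag(19683, -512)·P⁻¹ = [[-59049, 1024], [19683, -512]] · [[-1, -2], [1, 3]] = [[60073, 121170], [-20195, -40902]].

[[60073, 121170], [-20195, -40902]]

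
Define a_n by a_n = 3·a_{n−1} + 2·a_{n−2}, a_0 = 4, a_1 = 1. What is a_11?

With companion matrix M = [[3, 2], [1, 0]], [a_n, a_{n−1}]ᵀ = M·[a_{n−1}, a_{n−2}]ᵀ, so [a_11, a_10]ᵀ = M^10·[a_1, a_0]ᵀ.
M^10 = [[283667, 159294], [79647, 44726]], giving [a_11, a_10]ᵀ = [[920843], [258551]].

920843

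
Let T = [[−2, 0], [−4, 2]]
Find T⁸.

[[256, 0], [0, 256]]

tr T = 0 and det T = −4, so the characteristic polynomial is λ² − (0)λ + (−4) with roots −2 and 2.
Eigenvectors give P = [[−1, 0], [−1, 1]] with P⁻¹ = [[−1, 0], [−1, 1]], and T = P·diag(−2, 2)·P⁻¹.
Then T⁸ = P·diag(256, 256)·P⁻¹ = [[−256, 0], [−256, 256]] · [[−1, 0], [−1, 1]] = [[256, 0], [0, 256]].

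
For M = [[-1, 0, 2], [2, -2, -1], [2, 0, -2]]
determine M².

[[5, 0, -6], [-8, 4, 8], [-6, 0, 8]]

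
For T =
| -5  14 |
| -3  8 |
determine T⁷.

[[-761, 1778], [-381, 890]]

tr T = 3 and det T = 2, so the characteristic polynomial is λ² − (3)λ + (2) with roots 1 and 2.
Eigenvectors give P = [[7, 2], [3, 1]] with P⁻¹ = [[1, -2], [-3, 7]], and T = P·diag(1, 2)·P⁻¹.
Then T⁷ = P·diag(1, 128)·P⁻¹ = [[7, 256], [3, 128]] · [[1, -2], [-3, 7]] = [[-761, 1778], [-381, 890]].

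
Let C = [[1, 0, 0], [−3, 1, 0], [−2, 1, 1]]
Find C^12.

C = I + N where N = [[0, 0, 0], [−3, 0, 0], [−2, 1, 0]] is strictly lower-triangular, so N^3 = 0.
(I + N)^12 = I + 12·N + 66·N^2 = [[1, 0, 0], [−36, 1, 0], [−222, 12, 1]].

[[1, 0, 0], [−36, 1, 0], [−222, 12, 1]]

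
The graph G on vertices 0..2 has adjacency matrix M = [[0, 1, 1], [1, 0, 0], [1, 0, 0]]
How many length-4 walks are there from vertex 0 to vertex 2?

The number of length-4 walks from vertex 0 to vertex 2 is entry (0,2) of M⁴, where M is the adjacency matrix.
M² = [[2, 0, 0], [0, 1, 1], [0, 1, 1]]
M³ = [[0, 2, 2], [2, 0, 0], [2, 0, 0]]
M⁴ = [[4, 0, 0], [0, 2, 2], [0, 2, 2]]

0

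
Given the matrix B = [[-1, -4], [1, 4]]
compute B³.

[[-9, -36], [9, 36]]

B² = [[-3, -12], [3, 12]]
B³ = [[-9, -36], [9, 36]]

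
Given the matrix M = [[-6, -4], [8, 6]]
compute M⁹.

tr M = 0 and det M = -4, so the characteristic polynomial is λ² − (0)λ + (-4) with roots 2 and -2.
Eigenvectors give P = [[-1, -1], [2, 1]] with P⁻¹ = [[1, 1], [-2, -1]], and M = P·diag(2, -2)·P⁻¹.
Then M⁹ = P·diag(512, -512)·P⁻¹ = [[-512, 512], [1024, -512]] · [[1, 1], [-2, -1]] = [[-1536, -1024], [2048, 1536]].

[[-1536, -1024], [2048, 1536]]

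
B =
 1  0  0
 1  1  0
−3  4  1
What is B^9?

B = I + N where N = [[0, 0, 0], [1, 0, 0], [−3, 4, 0]] is strictly lower-triangular, so N^3 = 0.
(I + N)^9 = I + 9·N + 36·N^2 = [[1, 0, 0], [9, 1, 0], [117, 36, 1]].

[[1, 0, 0], [9, 1, 0], [117, 36, 1]]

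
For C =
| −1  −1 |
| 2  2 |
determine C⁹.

[[−1, −1], [2, 2]]

C² = C (a projection; rank 1, trace 1), so C⁹ = C.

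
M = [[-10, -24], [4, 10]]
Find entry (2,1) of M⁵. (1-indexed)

tr M = 0 and det M = -4, so the characteristic polynomial is λ² − (0)λ + (-4) with roots -2 and 2.
Eigenvectors give P = [[3, -2], [-1, 1]] with P⁻¹ = [[1, 2], [1, 3]], and M = P·diag(-2, 2)·P⁻¹.
Then M⁵ = P·diag(-32, 32)·P⁻¹ = [[-96, -64], [32, 32]] · [[1, 2], [1, 3]] = [[-160, -384], [64, 160]].

64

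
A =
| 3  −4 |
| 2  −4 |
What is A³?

[[11, −20], [10, −24]]

A² = [[1, 4], [−2, 8]]
A³ = [[11, −20], [10, −24]]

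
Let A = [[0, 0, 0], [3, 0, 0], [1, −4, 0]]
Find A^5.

A is strictly triangular, hence nilpotent: A^3 = 0, so A^5 = 0.

[[0, 0, 0], [0, 0, 0], [0, 0, 0]]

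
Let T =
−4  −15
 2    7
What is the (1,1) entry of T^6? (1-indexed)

tr T = 3 and det T = 2, so the characteristic polynomial is λ² − (3)λ + (2) with roots 1 and 2.
Eigenvectors give P = [[−3, −5], [1, 2]] with P⁻¹ = [[−2, −5], [1, 3]], and T = P·diag(1, 2)·P⁻¹.
Then T^6 = P·diag(1, 64)·P⁻¹ = [[−3, −320], [1, 128]] · [[−2, −5], [1, 3]] = [[−314, −945], [126, 379]].

−314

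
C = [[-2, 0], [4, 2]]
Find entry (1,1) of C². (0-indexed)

4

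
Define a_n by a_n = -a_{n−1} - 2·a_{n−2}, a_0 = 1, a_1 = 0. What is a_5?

-6

With companion matrix C = [[-1, -2], [1, 0]], [a_n, a_{n−1}]ᵀ = C·[a_{n−1}, a_{n−2}]ᵀ, so [a_5, a_4]ᵀ = C⁴·[a_1, a_0]ᵀ.
C⁴ = [[-1, -6], [3, 2]], giving [a_5, a_4]ᵀ = [[-6], [2]].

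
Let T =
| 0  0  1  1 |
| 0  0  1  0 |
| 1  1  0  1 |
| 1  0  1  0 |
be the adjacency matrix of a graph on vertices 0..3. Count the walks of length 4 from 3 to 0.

6

The number of length-4 walks from vertex 3 to vertex 0 is entry (3,0) of T^4, where T is the adjacency matrix.
T^2 = [[2, 1, 1, 1], [1, 1, 0, 1], [1, 0, 3, 1], [1, 1, 1, 2]]
T^3 = [[2, 1, 4, 3], [1, 0, 3, 1], [4, 3, 2, 4], [3, 1, 4, 2]]
T^4 = [[7, 4, 6, 6], [4, 3, 2, 4], [6, 2, 11, 6], [6, 4, 6, 7]]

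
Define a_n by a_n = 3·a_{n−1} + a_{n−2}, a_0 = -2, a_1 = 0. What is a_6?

With companion matrix A = [[3, 1], [1, 0]], [a_n, a_{n−1}]ᵀ = A·[a_{n−1}, a_{n−2}]ᵀ, so [a_6, a_5]ᵀ = A^5·[a_1, a_0]ᵀ.
A^5 = [[360, 109], [109, 33]], giving [a_6, a_5]ᵀ = [[-218], [-66]].

-218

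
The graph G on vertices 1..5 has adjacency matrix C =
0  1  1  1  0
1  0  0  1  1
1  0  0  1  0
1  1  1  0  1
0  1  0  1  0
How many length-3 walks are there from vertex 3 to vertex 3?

The number of length-3 walks from vertex 3 to vertex 3 is entry (3,3) of C³, where C is the adjacency matrix.
C² = [[3, 1, 1, 2, 2], [1, 3, 2, 2, 1], [1, 2, 2, 1, 1], [2, 2, 1, 4, 1], [2, 1, 1, 1, 2]]
C³ = [[4, 7, 5, 7, 3], [7, 4, 3, 7, 5], [5, 3, 2, 6, 3], [7, 7, 6, 6, 6], [3, 5, 3, 6, 2]]

2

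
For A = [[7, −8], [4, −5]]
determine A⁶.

tr A = 2 and det A = −3, so the characteristic polynomial is λ² − (2)λ + (−3) with roots 3 and −1.
Eigenvectors give P = [[2, −1], [1, −1]] with P⁻¹ = [[1, −1], [1, −2]], and A = P·diag(3, −1)·P⁻¹.
Then A⁶ = P·diag(729, 1)·P⁻¹ = [[1458, −1], [729, −1]] · [[1, −1], [1, −2]] = [[1457, −1456], [728, −727]].

[[1457, −1456], [728, −727]]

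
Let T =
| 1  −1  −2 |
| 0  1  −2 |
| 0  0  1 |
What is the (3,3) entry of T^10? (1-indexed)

T = I + N where N = [[0, −1, −2], [0, 0, −2], [0, 0, 0]] is strictly upper-triangular, so N^3 = 0.
(I + N)^10 = I + 10·N + 45·N^2 = [[1, −10, 70], [0, 1, −20], [0, 0, 1]].

1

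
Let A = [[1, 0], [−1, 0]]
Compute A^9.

A² = A (a projection; rank 1, trace 1), so A^9 = A.

[[1, 0], [−1, 0]]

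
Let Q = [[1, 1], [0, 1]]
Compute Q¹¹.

Q = I + N where N = [[0, 1], [0, 0]] is strictly upper-triangular, so N² = 0.
(I + N)¹¹ = I + 11·N = [[1, 11], [0, 1]].

[[1, 11], [0, 1]]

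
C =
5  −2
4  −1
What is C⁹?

[[39365, −19682], [39364, −19681]]

tr C = 4 and det C = 3, so the characteristic polynomial is λ² − (4)λ + (3) with roots 1 and 3.
Eigenvectors give P = [[−1, 1], [−2, 1]] with P⁻¹ = [[1, −1], [2, −1]], and C = P·diag(1, 3)·P⁻¹.
Then C⁹ = P·diag(1, 19683)·P⁻¹ = [[−1, 19683], [−2, 19683]] · [[1, −1], [2, −1]] = [[39365, −19682], [39364, −19681]].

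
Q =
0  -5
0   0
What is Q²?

[[0, 0], [0, 0]]

Q is strictly triangular, hence nilpotent: Q² = 0, so Q² = 0.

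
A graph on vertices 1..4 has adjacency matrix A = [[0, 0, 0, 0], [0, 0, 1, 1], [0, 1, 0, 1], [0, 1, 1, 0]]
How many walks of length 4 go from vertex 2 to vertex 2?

The number of length-4 walks from vertex 2 to vertex 2 is entry (2,2) of A⁴, where A is the adjacency matrix.
A² = [[0, 0, 0, 0], [0, 2, 1, 1], [0, 1, 2, 1], [0, 1, 1, 2]]
A³ = [[0, 0, 0, 0], [0, 2, 3, 3], [0, 3, 2, 3], [0, 3, 3, 2]]
A⁴ = [[0, 0, 0, 0], [0, 6, 5, 5], [0, 5, 6, 5], [0, 5, 5, 6]]

6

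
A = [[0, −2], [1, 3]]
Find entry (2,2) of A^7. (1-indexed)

tr A = 3 and det A = 2, so the characteristic polynomial is λ² − (3)λ + (2) with roots 1 and 2.
Eigenvectors give P = [[2, −1], [−1, 1]] with P⁻¹ = [[1, 1], [1, 2]], and A = P·diag(1, 2)·P⁻¹.
Then A^7 = P·diag(1, 128)·P⁻¹ = [[2, −128], [−1, 128]] · [[1, 1], [1, 2]] = [[−126, −254], [127, 255]].

255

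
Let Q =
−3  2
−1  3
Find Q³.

Q² = [[7, 0], [0, 7]]
Q³ = [[−21, 14], [−7, 21]]

[[−21, 14], [−7, 21]]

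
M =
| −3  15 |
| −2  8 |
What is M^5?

tr M = 5 and det M = 6, so the characteristic polynomial is λ² − (5)λ + (6) with roots 2 and 3.
Eigenvectors give P = [[3, 5], [1, 2]] with P⁻¹ = [[2, −5], [−1, 3]], and M = P·diag(2, 3)·P⁻¹.
Then M^5 = P·diag(32, 243)·P⁻¹ = [[96, 1215], [32, 486]] · [[2, −5], [−1, 3]] = [[−1023, 3165], [−422, 1298]].

[[−1023, 3165], [−422, 1298]]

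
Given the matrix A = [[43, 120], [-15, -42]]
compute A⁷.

[[20707, 55560], [-6945, -18648]]

tr A = 1 and det A = -6, so the characteristic polynomial is λ² − (1)λ + (-6) with roots 3 and -2.
Eigenvectors give P = [[-3, -8], [1, 3]] with P⁻¹ = [[-3, -8], [1, 3]], and A = P·diag(3, -2)·P⁻¹.
Then A⁷ = P·diag(2187, -128)·P⁻¹ = [[-6561, 1024], [2187, -384]] · [[-3, -8], [1, 3]] = [[20707, 55560], [-6945, -18648]].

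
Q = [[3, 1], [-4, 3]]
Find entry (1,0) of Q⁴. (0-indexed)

Q² = [[5, 6], [-24, 5]]
Q³ = [[-9, 23], [-92, -9]]
Q⁴ = [[-119, 60], [-240, -119]]

-240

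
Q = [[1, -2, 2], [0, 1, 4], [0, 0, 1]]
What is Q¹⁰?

[[1, -20, -340], [0, 1, 40], [0, 0, 1]]

Q = I + N where N = [[0, -2, 2], [0, 0, 4], [0, 0, 0]] is strictly upper-triangular, so N³ = 0.
(I + N)¹⁰ = I + 10·N + 45·N² = [[1, -20, -340], [0, 1, 40], [0, 0, 1]].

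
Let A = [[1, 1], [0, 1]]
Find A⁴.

A = I + N where N = [[0, 1], [0, 0]] is strictly upper-triangular, so N² = 0.
(I + N)⁴ = I + 4·N = [[1, 4], [0, 1]].

[[1, 4], [0, 1]]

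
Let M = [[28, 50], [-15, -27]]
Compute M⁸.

tr M = 1 and det M = -6, so the characteristic polynomial is λ² − (1)λ + (-6) with roots -2 and 3.
Eigenvectors give P = [[-5, -2], [3, 1]] with P⁻¹ = [[1, 2], [-3, -5]], and M = P·diag(-2, 3)·P⁻¹.
Then M⁸ = P·diag(256, 6561)·P⁻¹ = [[-1280, -13122], [768, 6561]] · [[1, 2], [-3, -5]] = [[38086, 63050], [-18915, -31269]].

[[38086, 63050], [-18915, -31269]]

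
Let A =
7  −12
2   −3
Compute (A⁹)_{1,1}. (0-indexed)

tr A = 4 and det A = 3, so the characteristic polynomial is λ² − (4)λ + (3) with roots 3 and 1.
Eigenvectors give P = [[3, −2], [1, −1]] with P⁻¹ = [[1, −2], [1, −3]], and A = P·diag(3, 1)·P⁻¹.
Then A⁹ = P·diag(19683, 1)·P⁻¹ = [[59049, −2], [19683, −1]] · [[1, −2], [1, −3]] = [[59047, −118092], [19682, −39363]].

−39363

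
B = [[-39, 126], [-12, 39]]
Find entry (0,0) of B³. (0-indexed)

-351

tr B = 0 and det B = -9, so the characteristic polynomial is λ² − (0)λ + (-9) with roots -3 and 3.
Eigenvectors give P = [[-7, 3], [-2, 1]] with P⁻¹ = [[-1, 3], [-2, 7]], and B = P·diag(-3, 3)·P⁻¹.
Then B³ = P·diag(-27, 27)·P⁻¹ = [[189, 81], [54, 27]] · [[-1, 3], [-2, 7]] = [[-351, 1134], [-108, 351]].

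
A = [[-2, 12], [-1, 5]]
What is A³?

tr A = 3 and det A = 2, so the characteristic polynomial is λ² − (3)λ + (2) with roots 1 and 2.
Eigenvectors give P = [[4, -3], [1, -1]] with P⁻¹ = [[1, -3], [1, -4]], and A = P·diag(1, 2)·P⁻¹.
Then A³ = P·diag(1, 8)·P⁻¹ = [[4, -24], [1, -8]] · [[1, -3], [1, -4]] = [[-20, 84], [-7, 29]].

[[-20, 84], [-7, 29]]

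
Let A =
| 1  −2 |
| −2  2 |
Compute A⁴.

[[61, −78], [−78, 100]]

A² = [[5, −6], [−6, 8]]
A³ = [[17, −22], [−22, 28]]
A⁴ = [[61, −78], [−78, 100]]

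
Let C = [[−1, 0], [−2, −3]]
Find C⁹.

[[−1, 0], [−19682, −19683]]

tr C = −4 and det C = 3, so the characteristic polynomial is λ² − (−4)λ + (3) with roots −3 and −1.
Eigenvectors give P = [[0, −1], [1, 1]] with P⁻¹ = [[1, 1], [−1, 0]], and C = P·diag(−3, −1)·P⁻¹.
Then C⁹ = P·diag(−19683, −1)·P⁻¹ = [[0, 1], [−19683, −1]] · [[1, 1], [−1, 0]] = [[−1, 0], [−19682, −19683]].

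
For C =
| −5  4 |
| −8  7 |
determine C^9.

tr C = 2 and det C = −3, so the characteristic polynomial is λ² − (2)λ + (−3) with roots −1 and 3.
Eigenvectors give P = [[1, 1], [1, 2]] with P⁻¹ = [[2, −1], [−1, 1]], and C = P·diag(−1, 3)·P⁻¹.
Then C^9 = P·diag(−1, 19683)·P⁻¹ = [[−1, 19683], [−1, 39366]] · [[2, −1], [−1, 1]] = [[−19685, 19684], [−39368, 39367]].

[[−19685, 19684], [−39368, 39367]]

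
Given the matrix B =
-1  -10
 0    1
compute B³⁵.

B² = I (check: tr B = 0 and det B = -1), so B³⁵ = B since 35 is odd.

[[-1, -10], [0, 1]]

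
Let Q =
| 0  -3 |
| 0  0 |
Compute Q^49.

[[0, 0], [0, 0]]

Q is strictly triangular, hence nilpotent: Q^2 = 0, so Q^49 = 0.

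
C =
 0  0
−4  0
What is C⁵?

[[0, 0], [0, 0]]

C is strictly triangular, hence nilpotent: C² = 0, so C⁵ = 0.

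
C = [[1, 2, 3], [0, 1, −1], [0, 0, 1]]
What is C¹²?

C = I + N where N = [[0, 2, 3], [0, 0, −1], [0, 0, 0]] is strictly upper-triangular, so N³ = 0.
(I + N)¹² = I + 12·N + 66·N² = [[1, 24, −96], [0, 1, −12], [0, 0, 1]].

[[1, 24, −96], [0, 1, −12], [0, 0, 1]]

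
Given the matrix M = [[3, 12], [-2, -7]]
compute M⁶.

tr M = -4 and det M = 3, so the characteristic polynomial is λ² − (-4)λ + (3) with roots -3 and -1.
Eigenvectors give P = [[-2, 3], [1, -1]] with P⁻¹ = [[1, 3], [1, 2]], and M = P·diag(-3, -1)·P⁻¹.
Then M⁶ = P·diag(729, 1)·P⁻¹ = [[-1458, 3], [729, -1]] · [[1, 3], [1, 2]] = [[-1455, -4368], [728, 2185]].

[[-1455, -4368], [728, 2185]]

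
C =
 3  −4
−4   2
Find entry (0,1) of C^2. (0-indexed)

−20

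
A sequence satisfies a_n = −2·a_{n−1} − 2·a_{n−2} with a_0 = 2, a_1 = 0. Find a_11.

128

With companion matrix A = [[−2, −2], [1, 0]], [a_n, a_{n−1}]ᵀ = A·[a_{n−1}, a_{n−2}]ᵀ, so [a_11, a_10]ᵀ = A¹⁰·[a_1, a_0]ᵀ.
A¹⁰ = [[32, 64], [−32, −32]], giving [a_11, a_10]ᵀ = [[128], [−64]].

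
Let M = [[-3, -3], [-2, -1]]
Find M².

[[15, 12], [8, 7]]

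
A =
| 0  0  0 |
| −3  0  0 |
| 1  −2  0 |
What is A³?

A is strictly triangular, hence nilpotent: A³ = 0, so A³ = 0.

[[0, 0, 0], [0, 0, 0], [0, 0, 0]]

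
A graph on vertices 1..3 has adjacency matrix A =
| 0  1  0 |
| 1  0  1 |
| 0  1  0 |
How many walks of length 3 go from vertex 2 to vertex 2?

0

The number of length-3 walks from vertex 2 to vertex 2 is entry (2,2) of A³, where A is the adjacency matrix.
A² = [[1, 0, 1], [0, 2, 0], [1, 0, 1]]
A³ = [[0, 2, 0], [2, 0, 2], [0, 2, 0]]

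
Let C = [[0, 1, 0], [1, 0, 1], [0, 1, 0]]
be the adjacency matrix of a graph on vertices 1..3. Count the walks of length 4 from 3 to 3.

2

The number of length-4 walks from vertex 3 to vertex 3 is entry (3,3) of C⁴, where C is the adjacency matrix.
C² = [[1, 0, 1], [0, 2, 0], [1, 0, 1]]
C³ = [[0, 2, 0], [2, 0, 2], [0, 2, 0]]
C⁴ = [[2, 0, 2], [0, 4, 0], [2, 0, 2]]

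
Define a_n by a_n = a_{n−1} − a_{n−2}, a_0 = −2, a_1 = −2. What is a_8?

With companion matrix B = [[1, −1], [1, 0]], [a_n, a_{n−1}]ᵀ = B·[a_{n−1}, a_{n−2}]ᵀ, so [a_8, a_7]ᵀ = B⁷·[a_1, a_0]ᵀ.
B⁷ = [[1, −1], [1, 0]], giving [a_8, a_7]ᵀ = [[0], [−2]].

0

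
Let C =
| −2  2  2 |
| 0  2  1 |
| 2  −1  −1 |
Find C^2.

[[8, −2, −4], [2, 3, 1], [−6, 3, 4]]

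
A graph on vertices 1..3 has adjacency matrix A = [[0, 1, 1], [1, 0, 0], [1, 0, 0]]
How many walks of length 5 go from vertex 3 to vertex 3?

0

The number of length-5 walks from vertex 3 to vertex 3 is entry (3,3) of A⁵, where A is the adjacency matrix.
A² = [[2, 0, 0], [0, 1, 1], [0, 1, 1]]
A³ = [[0, 2, 2], [2, 0, 0], [2, 0, 0]]
A⁴ = [[4, 0, 0], [0, 2, 2], [0, 2, 2]]
A⁵ = [[0, 4, 4], [4, 0, 0], [4, 0, 0]]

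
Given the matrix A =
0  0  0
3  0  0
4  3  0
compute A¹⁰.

A is strictly triangular, hence nilpotent: A³ = 0, so A¹⁰ = 0.

[[0, 0, 0], [0, 0, 0], [0, 0, 0]]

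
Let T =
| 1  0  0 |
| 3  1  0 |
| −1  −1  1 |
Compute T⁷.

T = I + N where N = [[0, 0, 0], [3, 0, 0], [−1, −1, 0]] is strictly lower-triangular, so N³ = 0.
(I + N)⁷ = I + 7·N + 21·N² = [[1, 0, 0], [21, 1, 0], [−70, −7, 1]].

[[1, 0, 0], [21, 1, 0], [−70, −7, 1]]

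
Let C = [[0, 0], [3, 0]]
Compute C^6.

C is strictly triangular, hence nilpotent: C^2 = 0, so C^6 = 0.

[[0, 0], [0, 0]]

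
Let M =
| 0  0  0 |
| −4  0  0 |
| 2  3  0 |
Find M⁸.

[[0, 0, 0], [0, 0, 0], [0, 0, 0]]

M is strictly triangular, hence nilpotent: M³ = 0, so M⁸ = 0.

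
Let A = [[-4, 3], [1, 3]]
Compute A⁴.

[[364, -93], [-31, 147]]

A² = [[19, -3], [-1, 12]]
A³ = [[-79, 48], [16, 33]]
A⁴ = [[364, -93], [-31, 147]]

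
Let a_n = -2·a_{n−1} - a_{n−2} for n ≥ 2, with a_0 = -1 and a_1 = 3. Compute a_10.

With companion matrix Q = [[-2, -1], [1, 0]], [a_n, a_{n−1}]ᵀ = Q·[a_{n−1}, a_{n−2}]ᵀ, so [a_10, a_9]ᵀ = Q⁹·[a_1, a_0]ᵀ.
Q⁹ = [[-10, -9], [9, 8]], giving [a_10, a_9]ᵀ = [[-21], [19]].

-21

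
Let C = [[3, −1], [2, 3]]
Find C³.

C² = [[7, −6], [12, 7]]
C³ = [[9, −25], [50, 9]]

[[9, −25], [50, 9]]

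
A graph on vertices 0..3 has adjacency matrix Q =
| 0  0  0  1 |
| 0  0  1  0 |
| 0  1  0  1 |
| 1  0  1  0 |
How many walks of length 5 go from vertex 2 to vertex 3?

8

The number of length-5 walks from vertex 2 to vertex 3 is entry (2,3) of Q^5, where Q is the adjacency matrix.
Q^2 = [[1, 0, 1, 0], [0, 1, 0, 1], [1, 0, 2, 0], [0, 1, 0, 2]]
Q^3 = [[0, 1, 0, 2], [1, 0, 2, 0], [0, 2, 0, 3], [2, 0, 3, 0]]
Q^4 = [[2, 0, 3, 0], [0, 2, 0, 3], [3, 0, 5, 0], [0, 3, 0, 5]]
Q^5 = [[0, 3, 0, 5], [3, 0, 5, 0], [0, 5, 0, 8], [5, 0, 8, 0]]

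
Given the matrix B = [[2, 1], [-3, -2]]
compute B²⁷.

B² = I (check: tr B = 0 and det B = -1), so B²⁷ = B since 27 is odd.

[[2, 1], [-3, -2]]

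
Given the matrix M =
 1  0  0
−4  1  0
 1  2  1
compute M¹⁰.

[[1, 0, 0], [−40, 1, 0], [−350, 20, 1]]

M = I + N where N = [[0, 0, 0], [−4, 0, 0], [1, 2, 0]] is strictly lower-triangular, so N³ = 0.
(I + N)¹⁰ = I + 10·N + 45·N² = [[1, 0, 0], [−40, 1, 0], [−350, 20, 1]].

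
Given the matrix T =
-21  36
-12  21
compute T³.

tr T = 0 and det T = -9, so the characteristic polynomial is λ² − (0)λ + (-9) with roots 3 and -3.
Eigenvectors give P = [[3, 2], [2, 1]] with P⁻¹ = [[-1, 2], [2, -3]], and T = P·diag(3, -3)·P⁻¹.
Then T³ = P·diag(27, -27)·P⁻¹ = [[81, -54], [54, -27]] · [[-1, 2], [2, -3]] = [[-189, 324], [-108, 189]].

[[-189, 324], [-108, 189]]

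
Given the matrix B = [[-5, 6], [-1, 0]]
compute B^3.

[[-65, 114], [-19, 30]]

tr B = -5 and det B = 6, so the characteristic polynomial is λ² − (-5)λ + (6) with roots -3 and -2.
Eigenvectors give P = [[3, 2], [1, 1]] with P⁻¹ = [[1, -2], [-1, 3]], and B = P·diag(-3, -2)·P⁻¹.
Then B^3 = P·diag(-27, -8)·P⁻¹ = [[-81, -16], [-27, -8]] · [[1, -2], [-1, 3]] = [[-65, 114], [-19, 30]].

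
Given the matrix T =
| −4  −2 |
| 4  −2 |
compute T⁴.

T² = [[8, 12], [−24, −4]]
T³ = [[16, −40], [80, 56]]
T⁴ = [[−224, 48], [−96, −272]]

[[−224, 48], [−96, −272]]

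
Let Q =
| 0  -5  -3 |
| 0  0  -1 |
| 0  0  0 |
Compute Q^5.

Q is strictly triangular, hence nilpotent: Q^3 = 0, so Q^5 = 0.

[[0, 0, 0], [0, 0, 0], [0, 0, 0]]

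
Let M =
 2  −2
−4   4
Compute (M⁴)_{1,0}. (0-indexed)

M² = [[12, −12], [−24, 24]]
M³ = [[72, −72], [−144, 144]]
M⁴ = [[432, −432], [−864, 864]]

−864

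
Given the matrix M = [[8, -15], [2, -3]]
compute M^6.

[[4054, -9975], [1330, -3261]]

tr M = 5 and det M = 6, so the characteristic polynomial is λ² − (5)λ + (6) with roots 2 and 3.
Eigenvectors give P = [[5, 3], [2, 1]] with P⁻¹ = [[-1, 3], [2, -5]], and M = P·diag(2, 3)·P⁻¹.
Then M^6 = P·diag(64, 729)·P⁻¹ = [[320, 2187], [128, 729]] · [[-1, 3], [2, -5]] = [[4054, -9975], [1330, -3261]].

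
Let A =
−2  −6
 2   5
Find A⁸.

[[−764, −1530], [510, 1021]]

tr A = 3 and det A = 2, so the characteristic polynomial is λ² − (3)λ + (2) with roots 1 and 2.
Eigenvectors give P = [[−2, 3], [1, −2]] with P⁻¹ = [[−2, −3], [−1, −2]], and A = P·diag(1, 2)·P⁻¹.
Then A⁸ = P·diag(1, 256)·P⁻¹ = [[−2, 768], [1, −512]] · [[−2, −3], [−1, −2]] = [[−764, −1530], [510, 1021]].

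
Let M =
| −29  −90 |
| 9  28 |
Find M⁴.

tr M = −1 and det M = −2, so the characteristic polynomial is λ² − (−1)λ + (−2) with roots −2 and 1.
Eigenvectors give P = [[10, −3], [−3, 1]] with P⁻¹ = [[1, 3], [3, 10]], and M = P·diag(−2, 1)·P⁻¹.
Then M⁴ = P·diag(16, 1)·P⁻¹ = [[160, −3], [−48, 1]] · [[1, 3], [3, 10]] = [[151, 450], [−45, −134]].

[[151, 450], [−45, −134]]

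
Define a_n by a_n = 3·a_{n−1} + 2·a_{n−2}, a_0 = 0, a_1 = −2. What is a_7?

−3526

With companion matrix B = [[3, 2], [1, 0]], [a_n, a_{n−1}]ᵀ = B·[a_{n−1}, a_{n−2}]ᵀ, so [a_7, a_6]ᵀ = B⁶·[a_1, a_0]ᵀ.
B⁶ = [[1763, 990], [495, 278]], giving [a_7, a_6]ᵀ = [[−3526], [−990]].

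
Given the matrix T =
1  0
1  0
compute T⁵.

[[1, 0], [1, 0]]

T² = T (a projection; rank 1, trace 1), so T⁵ = T.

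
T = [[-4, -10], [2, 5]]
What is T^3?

T² = T (a projection; rank 1, trace 1), so T^3 = T.

[[-4, -10], [2, 5]]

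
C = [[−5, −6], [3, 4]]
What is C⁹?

tr C = −1 and det C = −2, so the characteristic polynomial is λ² − (−1)λ + (−2) with roots 1 and −2.
Eigenvectors give P = [[−1, −2], [1, 1]] with P⁻¹ = [[1, 2], [−1, −1]], and C = P·diag(1, −2)·P⁻¹.
Then C⁹ = P·diag(1, −512)·P⁻¹ = [[−1, 1024], [1, −512]] · [[1, 2], [−1, −1]] = [[−1025, −1026], [513, 514]].

[[−1025, −1026], [513, 514]]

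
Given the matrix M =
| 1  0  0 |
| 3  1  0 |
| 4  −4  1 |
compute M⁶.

[[1, 0, 0], [18, 1, 0], [−156, −24, 1]]

M = I + N where N = [[0, 0, 0], [3, 0, 0], [4, −4, 0]] is strictly lower-triangular, so N³ = 0.
(I + N)⁶ = I + 6·N + 15·N² = [[1, 0, 0], [18, 1, 0], [−156, −24, 1]].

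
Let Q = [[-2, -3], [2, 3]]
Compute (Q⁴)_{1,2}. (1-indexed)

Q² = [[-2, -3], [2, 3]]
Q³ = [[-2, -3], [2, 3]]
Q⁴ = [[-2, -3], [2, 3]]

-3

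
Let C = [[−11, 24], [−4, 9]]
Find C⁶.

tr C = −2 and det C = −3, so the characteristic polynomial is λ² − (−2)λ + (−3) with roots 1 and −3.
Eigenvectors give P = [[−2, 3], [−1, 1]] with P⁻¹ = [[1, −3], [1, −2]], and C = P·diag(1, −3)·P⁻¹.
Then C⁶ = P·diag(1, 729)·P⁻¹ = [[−2, 2187], [−1, 729]] · [[1, −3], [1, −2]] = [[2185, −4368], [728, −1455]].

[[2185, −4368], [728, −1455]]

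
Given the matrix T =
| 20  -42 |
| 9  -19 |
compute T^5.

tr T = 1 and det T = -2, so the characteristic polynomial is λ² − (1)λ + (-2) with roots 2 and -1.
Eigenvectors give P = [[-7, -2], [-3, -1]] with P⁻¹ = [[-1, 2], [3, -7]], and T = P·diag(2, -1)·P⁻¹.
Then T^5 = P·diag(32, -1)·P⁻¹ = [[-224, 2], [-96, 1]] · [[-1, 2], [3, -7]] = [[230, -462], [99, -199]].

[[230, -462], [99, -199]]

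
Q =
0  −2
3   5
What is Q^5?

[[−390, −422], [633, 665]]

tr Q = 5 and det Q = 6, so the characteristic polynomial is λ² − (5)λ + (6) with roots 3 and 2.
Eigenvectors give P = [[−2, 1], [3, −1]] with P⁻¹ = [[1, 1], [3, 2]], and Q = P·diag(3, 2)·P⁻¹.
Then Q^5 = P·diag(243, 32)·P⁻¹ = [[−486, 32], [729, −32]] · [[1, 1], [3, 2]] = [[−390, −422], [633, 665]].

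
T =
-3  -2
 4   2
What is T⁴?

[[-7, -6], [12, 8]]

T² = [[1, 2], [-4, -4]]
T³ = [[5, 2], [-4, 0]]
T⁴ = [[-7, -6], [12, 8]]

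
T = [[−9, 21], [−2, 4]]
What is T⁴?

[[471, −1365], [130, −374]]

tr T = −5 and det T = 6, so the characteristic polynomial is λ² − (−5)λ + (6) with roots −2 and −3.
Eigenvectors give P = [[−3, −7], [−1, −2]] with P⁻¹ = [[2, −7], [−1, 3]], and T = P·diag(−2, −3)·P⁻¹.
Then T⁴ = P·diag(16, 81)·P⁻¹ = [[−48, −567], [−16, −162]] · [[2, −7], [−1, 3]] = [[471, −1365], [130, −374]].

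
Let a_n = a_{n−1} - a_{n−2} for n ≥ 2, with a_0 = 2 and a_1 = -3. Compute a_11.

With companion matrix M = [[1, -1], [1, 0]], [a_n, a_{n−1}]ᵀ = M·[a_{n−1}, a_{n−2}]ᵀ, so [a_11, a_10]ᵀ = M¹⁰·[a_1, a_0]ᵀ.
M¹⁰ = [[-1, 1], [-1, 0]], giving [a_11, a_10]ᵀ = [[5], [3]].

5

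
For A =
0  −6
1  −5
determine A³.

[[30, −114], [19, −65]]

tr A = −5 and det A = 6, so the characteristic polynomial is λ² − (−5)λ + (6) with roots −3 and −2.
Eigenvectors give P = [[2, 3], [1, 1]] with P⁻¹ = [[−1, 3], [1, −2]], and A = P·diag(−3, −2)·P⁻¹.
Then A³ = P·diag(−27, −8)·P⁻¹ = [[−54, −24], [−27, −8]] · [[−1, 3], [1, −2]] = [[30, −114], [19, −65]].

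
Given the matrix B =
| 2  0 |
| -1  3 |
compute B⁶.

[[64, 0], [-665, 729]]

tr B = 5 and det B = 6, so the characteristic polynomial is λ² − (5)λ + (6) with roots 3 and 2.
Eigenvectors give P = [[0, -1], [-1, -1]] with P⁻¹ = [[1, -1], [-1, 0]], and B = P·diag(3, 2)·P⁻¹.
Then B⁶ = P·diag(729, 64)·P⁻¹ = [[0, -64], [-729, -64]] · [[1, -1], [-1, 0]] = [[64, 0], [-665, 729]].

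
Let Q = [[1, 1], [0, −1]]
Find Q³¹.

Q² = I (check: tr Q = 0 and det Q = −1), so Q³¹ = Q since 31 is odd.

[[1, 1], [0, −1]]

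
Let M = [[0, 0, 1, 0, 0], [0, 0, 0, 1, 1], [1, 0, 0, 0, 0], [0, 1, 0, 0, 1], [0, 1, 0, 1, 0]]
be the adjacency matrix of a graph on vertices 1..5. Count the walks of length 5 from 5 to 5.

The number of length-5 walks from vertex 5 to vertex 5 is entry (5,5) of M⁵, where M is the adjacency matrix.
M² = [[1, 0, 0, 0, 0], [0, 2, 0, 1, 1], [0, 0, 1, 0, 0], [0, 1, 0, 2, 1], [0, 1, 0, 1, 2]]
M³ = [[0, 0, 1, 0, 0], [0, 2, 0, 3, 3], [1, 0, 0, 0, 0], [0, 3, 0, 2, 3], [0, 3, 0, 3, 2]]
M⁴ = [[1, 0, 0, 0, 0], [0, 6, 0, 5, 5], [0, 0, 1, 0, 0], [0, 5, 0, 6, 5], [0, 5, 0, 5, 6]]
M⁵ = [[0, 0, 1, 0, 0], [0, 10, 0, 11, 11], [1, 0, 0, 0, 0], [0, 11, 0, 10, 11], [0, 11, 0, 11, 10]]

10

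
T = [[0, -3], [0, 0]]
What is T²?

[[0, 0], [0, 0]]

T is strictly triangular, hence nilpotent: T² = 0, so T² = 0.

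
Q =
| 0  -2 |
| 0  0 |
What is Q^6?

Q is strictly triangular, hence nilpotent: Q^2 = 0, so Q^6 = 0.

[[0, 0], [0, 0]]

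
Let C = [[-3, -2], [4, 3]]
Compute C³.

[[-3, -2], [4, 3]]

C² = I (check: tr C = 0 and det C = -1), so C³ = C since 3 is odd.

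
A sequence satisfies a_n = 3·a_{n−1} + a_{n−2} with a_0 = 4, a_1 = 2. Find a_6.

With companion matrix A = [[3, 1], [1, 0]], [a_n, a_{n−1}]ᵀ = A·[a_{n−1}, a_{n−2}]ᵀ, so [a_6, a_5]ᵀ = A^5·[a_1, a_0]ᵀ.
A^5 = [[360, 109], [109, 33]], giving [a_6, a_5]ᵀ = [[1156], [350]].

1156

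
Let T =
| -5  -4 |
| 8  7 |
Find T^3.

[[-29, -28], [56, 55]]

tr T = 2 and det T = -3, so the characteristic polynomial is λ² − (2)λ + (-3) with roots -1 and 3.
Eigenvectors give P = [[1, -1], [-1, 2]] with P⁻¹ = [[2, 1], [1, 1]], and T = P·diag(-1, 3)·P⁻¹.
Then T^3 = P·diag(-1, 27)·P⁻¹ = [[-1, -27], [1, 54]] · [[2, 1], [1, 1]] = [[-29, -28], [56, 55]].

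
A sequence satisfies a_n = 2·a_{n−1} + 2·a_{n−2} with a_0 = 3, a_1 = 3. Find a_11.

With companion matrix C = [[2, 2], [1, 0]], [a_n, a_{n−1}]ᵀ = C·[a_{n−1}, a_{n−2}]ᵀ, so [a_11, a_10]ᵀ = C^10·[a_1, a_0]ᵀ.
C^10 = [[18272, 13376], [6688, 4896]], giving [a_11, a_10]ᵀ = [[94944], [34752]].

94944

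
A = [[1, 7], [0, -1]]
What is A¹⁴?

A² = I (check: tr A = 0 and det A = -1), so A¹⁴ = I since 14 is even.

[[1, 0], [0, 1]]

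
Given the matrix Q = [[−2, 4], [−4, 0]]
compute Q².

[[−12, −8], [8, −16]]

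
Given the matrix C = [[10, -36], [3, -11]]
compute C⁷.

tr C = -1 and det C = -2, so the characteristic polynomial is λ² − (-1)λ + (-2) with roots -2 and 1.
Eigenvectors give P = [[-3, 4], [-1, 1]] with P⁻¹ = [[1, -4], [1, -3]], and C = P·diag(-2, 1)·P⁻¹.
Then C⁷ = P·diag(-128, 1)·P⁻¹ = [[384, 4], [128, 1]] · [[1, -4], [1, -3]] = [[388, -1548], [129, -515]].

[[388, -1548], [129, -515]]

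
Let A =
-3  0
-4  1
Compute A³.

tr A = -2 and det A = -3, so the characteristic polynomial is λ² − (-2)λ + (-3) with roots 1 and -3.
Eigenvectors give P = [[0, 1], [-1, 1]] with P⁻¹ = [[1, -1], [1, 0]], and A = P·diag(1, -3)·P⁻¹.
Then A³ = P·diag(1, -27)·P⁻¹ = [[0, -27], [-1, -27]] · [[1, -1], [1, 0]] = [[-27, 0], [-28, 1]].

[[-27, 0], [-28, 1]]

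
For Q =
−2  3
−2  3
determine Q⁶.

[[−2, 3], [−2, 3]]

Q² = Q (a projection; rank 1, trace 1), so Q⁶ = Q.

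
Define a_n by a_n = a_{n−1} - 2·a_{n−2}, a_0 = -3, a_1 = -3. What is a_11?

With companion matrix C = [[1, -2], [1, 0]], [a_n, a_{n−1}]ᵀ = C·[a_{n−1}, a_{n−2}]ᵀ, so [a_11, a_10]ᵀ = C¹⁰·[a_1, a_0]ᵀ.
C¹⁰ = [[23, 22], [-11, 34]], giving [a_11, a_10]ᵀ = [[-135], [-69]].

-135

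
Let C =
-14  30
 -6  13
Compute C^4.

[[76, -150], [30, -59]]

tr C = -1 and det C = -2, so the characteristic polynomial is λ² − (-1)λ + (-2) with roots 1 and -2.
Eigenvectors give P = [[2, 5], [1, 2]] with P⁻¹ = [[-2, 5], [1, -2]], and C = P·diag(1, -2)·P⁻¹.
Then C^4 = P·diag(1, 16)·P⁻¹ = [[2, 80], [1, 32]] · [[-2, 5], [1, -2]] = [[76, -150], [30, -59]].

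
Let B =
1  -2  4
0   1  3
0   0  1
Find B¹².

B = I + N where N = [[0, -2, 4], [0, 0, 3], [0, 0, 0]] is strictly upper-triangular, so N³ = 0.
(I + N)¹² = I + 12·N + 66·N² = [[1, -24, -348], [0, 1, 36], [0, 0, 1]].

[[1, -24, -348], [0, 1, 36], [0, 0, 1]]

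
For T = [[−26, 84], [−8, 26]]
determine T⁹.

[[−6656, 21504], [−2048, 6656]]

tr T = 0 and det T = −4, so the characteristic polynomial is λ² − (0)λ + (−4) with roots −2 and 2.
Eigenvectors give P = [[7, 3], [2, 1]] with P⁻¹ = [[1, −3], [−2, 7]], and T = P·diag(−2, 2)·P⁻¹.
Then T⁹ = P·diag(−512, 512)·P⁻¹ = [[−3584, 1536], [−1024, 512]] · [[1, −3], [−2, 7]] = [[−6656, 21504], [−2048, 6656]].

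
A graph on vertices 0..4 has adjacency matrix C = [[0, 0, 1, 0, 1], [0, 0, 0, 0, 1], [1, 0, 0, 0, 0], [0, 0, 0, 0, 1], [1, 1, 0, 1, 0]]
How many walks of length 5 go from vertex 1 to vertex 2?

4

The number of length-5 walks from vertex 1 to vertex 2 is entry (1,2) of C^5, where C is the adjacency matrix.
C^2 = [[2, 1, 0, 1, 0], [1, 1, 0, 1, 0], [0, 0, 1, 0, 1], [1, 1, 0, 1, 0], [0, 0, 1, 0, 3]]
C^3 = [[0, 0, 2, 0, 4], [0, 0, 1, 0, 3], [2, 1, 0, 1, 0], [0, 0, 1, 0, 3], [4, 3, 0, 3, 0]]
C^4 = [[6, 4, 0, 4, 0], [4, 3, 0, 3, 0], [0, 0, 2, 0, 4], [4, 3, 0, 3, 0], [0, 0, 4, 0, 10]]
C^5 = [[0, 0, 6, 0, 14], [0, 0, 4, 0, 10], [6, 4, 0, 4, 0], [0, 0, 4, 0, 10], [14, 10, 0, 10, 0]]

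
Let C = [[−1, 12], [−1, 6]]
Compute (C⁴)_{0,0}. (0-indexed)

tr C = 5 and det C = 6, so the characteristic polynomial is λ² − (5)λ + (6) with roots 3 and 2.
Eigenvectors give P = [[3, 4], [1, 1]] with P⁻¹ = [[−1, 4], [1, −3]], and C = P·diag(3, 2)·P⁻¹.
Then C⁴ = P·diag(81, 16)·P⁻¹ = [[243, 64], [81, 16]] · [[−1, 4], [1, −3]] = [[−179, 780], [−65, 276]].

−179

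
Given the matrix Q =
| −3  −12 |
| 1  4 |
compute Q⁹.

Q² = Q (a projection; rank 1, trace 1), so Q⁹ = Q.

[[−3, −12], [1, 4]]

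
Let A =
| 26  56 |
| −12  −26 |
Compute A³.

[[104, 224], [−48, −104]]

tr A = 0 and det A = −4, so the characteristic polynomial is λ² − (0)λ + (−4) with roots −2 and 2.
Eigenvectors give P = [[−2, 7], [1, −3]] with P⁻¹ = [[3, 7], [1, 2]], and A = P·diag(−2, 2)·P⁻¹.
Then A³ = P·diag(−8, 8)·P⁻¹ = [[16, 56], [−8, −24]] · [[3, 7], [1, 2]] = [[104, 224], [−48, −104]].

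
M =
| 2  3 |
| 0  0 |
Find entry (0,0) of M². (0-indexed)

4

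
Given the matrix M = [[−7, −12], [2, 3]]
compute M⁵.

tr M = −4 and det M = 3, so the characteristic polynomial is λ² − (−4)λ + (3) with roots −3 and −1.
Eigenvectors give P = [[3, 2], [−1, −1]] with P⁻¹ = [[1, 2], [−1, −3]], and M = P·diag(−3, −1)·P⁻¹.
Then M⁵ = P·diag(−243, −1)·P⁻¹ = [[−729, −2], [243, 1]] · [[1, 2], [−1, −3]] = [[−727, −1452], [242, 483]].

[[−727, −1452], [242, 483]]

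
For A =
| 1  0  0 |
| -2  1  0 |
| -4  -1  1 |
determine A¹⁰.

A = I + N where N = [[0, 0, 0], [-2, 0, 0], [-4, -1, 0]] is strictly lower-triangular, so N³ = 0.
(I + N)¹⁰ = I + 10·N + 45·N² = [[1, 0, 0], [-20, 1, 0], [50, -10, 1]].

[[1, 0, 0], [-20, 1, 0], [50, -10, 1]]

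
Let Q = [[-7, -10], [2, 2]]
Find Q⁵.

tr Q = -5 and det Q = 6, so the characteristic polynomial is λ² − (-5)λ + (6) with roots -3 and -2.
Eigenvectors give P = [[5, -2], [-2, 1]] with P⁻¹ = [[1, 2], [2, 5]], and Q = P·diag(-3, -2)·P⁻¹.
Then Q⁵ = P·diag(-243, -32)·P⁻¹ = [[-1215, 64], [486, -32]] · [[1, 2], [2, 5]] = [[-1087, -2110], [422, 812]].

[[-1087, -2110], [422, 812]]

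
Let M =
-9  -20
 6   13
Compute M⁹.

[[-98409, -196820], [59046, 118093]]

tr M = 4 and det M = 3, so the characteristic polynomial is λ² − (4)λ + (3) with roots 1 and 3.
Eigenvectors give P = [[2, 5], [-1, -3]] with P⁻¹ = [[3, 5], [-1, -2]], and M = P·diag(1, 3)·P⁻¹.
Then M⁹ = P·diag(1, 19683)·P⁻¹ = [[2, 98415], [-1, -59049]] · [[3, 5], [-1, -2]] = [[-98409, -196820], [59046, 118093]].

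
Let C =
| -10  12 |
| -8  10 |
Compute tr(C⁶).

128

tr C = 0 and det C = -4, so the characteristic polynomial is λ² − (0)λ + (-4) with roots 2 and -2.
Eigenvectors give P = [[-1, 3], [-1, 2]] with P⁻¹ = [[2, -3], [1, -1]], and C = P·diag(2, -2)·P⁻¹.
Then C⁶ = P·diag(64, 64)·P⁻¹ = [[-64, 192], [-64, 128]] · [[2, -3], [1, -1]] = [[64, 0], [0, 64]].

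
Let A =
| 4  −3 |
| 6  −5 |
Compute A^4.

tr A = −1 and det A = −2, so the characteristic polynomial is λ² − (−1)λ + (−2) with roots 1 and −2.
Eigenvectors give P = [[1, 1], [1, 2]] with P⁻¹ = [[2, −1], [−1, 1]], and A = P·diag(1, −2)·P⁻¹.
Then A^4 = P·diag(1, 16)·P⁻¹ = [[1, 16], [1, 32]] · [[2, −1], [−1, 1]] = [[−14, 15], [−30, 31]].

[[−14, 15], [−30, 31]]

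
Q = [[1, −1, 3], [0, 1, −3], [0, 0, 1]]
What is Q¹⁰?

[[1, −10, 165], [0, 1, −30], [0, 0, 1]]

Q = I + N where N = [[0, −1, 3], [0, 0, −3], [0, 0, 0]] is strictly upper-triangular, so N³ = 0.
(I + N)¹⁰ = I + 10·N + 45·N² = [[1, −10, 165], [0, 1, −30], [0, 0, 1]].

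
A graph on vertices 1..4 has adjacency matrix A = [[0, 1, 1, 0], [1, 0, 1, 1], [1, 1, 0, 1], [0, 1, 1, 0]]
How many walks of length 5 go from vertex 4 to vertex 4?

18

The number of length-5 walks from vertex 4 to vertex 4 is entry (4,4) of A⁵, where A is the adjacency matrix.
A² = [[2, 1, 1, 2], [1, 3, 2, 1], [1, 2, 3, 1], [2, 1, 1, 2]]
A³ = [[2, 5, 5, 2], [5, 4, 5, 5], [5, 5, 4, 5], [2, 5, 5, 2]]
A⁴ = [[10, 9, 9, 10], [9, 15, 14, 9], [9, 14, 15, 9], [10, 9, 9, 10]]
A⁵ = [[18, 29, 29, 18], [29, 32, 33, 29], [29, 33, 32, 29], [18, 29, 29, 18]]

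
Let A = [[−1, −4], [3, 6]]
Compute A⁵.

tr A = 5 and det A = 6, so the characteristic polynomial is λ² − (5)λ + (6) with roots 3 and 2.
Eigenvectors give P = [[−1, 4], [1, −3]] with P⁻¹ = [[3, 4], [1, 1]], and A = P·diag(3, 2)·P⁻¹.
Then A⁵ = P·diag(243, 32)·P⁻¹ = [[−243, 128], [243, −96]] · [[3, 4], [1, 1]] = [[−601, −844], [633, 876]].

[[−601, −844], [633, 876]]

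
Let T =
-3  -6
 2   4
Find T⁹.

T² = T (a projection; rank 1, trace 1), so T⁹ = T.

[[-3, -6], [2, 4]]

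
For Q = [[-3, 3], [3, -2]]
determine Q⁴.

Q² = [[18, -15], [-15, 13]]
Q³ = [[-99, 84], [84, -71]]
Q⁴ = [[549, -465], [-465, 394]]

[[549, -465], [-465, 394]]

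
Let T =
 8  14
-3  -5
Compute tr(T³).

9

tr T = 3 and det T = 2, so the characteristic polynomial is λ² − (3)λ + (2) with roots 1 and 2.
Eigenvectors give P = [[-2, 7], [1, -3]] with P⁻¹ = [[3, 7], [1, 2]], and T = P·diag(1, 2)·P⁻¹.
Then T³ = P·diag(1, 8)·P⁻¹ = [[-2, 56], [1, -24]] · [[3, 7], [1, 2]] = [[50, 98], [-21, -41]].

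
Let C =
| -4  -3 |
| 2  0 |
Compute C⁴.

C² = [[10, 12], [-8, -6]]
C³ = [[-16, -30], [20, 24]]
C⁴ = [[4, 48], [-32, -60]]

[[4, 48], [-32, -60]]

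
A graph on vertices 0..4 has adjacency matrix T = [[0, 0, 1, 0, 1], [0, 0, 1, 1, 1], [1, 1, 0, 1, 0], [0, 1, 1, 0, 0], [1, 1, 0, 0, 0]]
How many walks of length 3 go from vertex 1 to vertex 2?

The number of length-3 walks from vertex 1 to vertex 2 is entry (1,2) of T^3, where T is the adjacency matrix.
T^2 = [[2, 2, 0, 1, 0], [2, 3, 1, 1, 0], [0, 1, 3, 1, 2], [1, 1, 1, 2, 1], [0, 0, 2, 1, 2]]
T^3 = [[0, 1, 5, 2, 4], [1, 2, 6, 4, 5], [5, 6, 2, 4, 1], [2, 4, 4, 2, 2], [4, 5, 1, 2, 0]]

6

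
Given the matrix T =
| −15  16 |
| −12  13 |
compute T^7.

tr T = −2 and det T = −3, so the characteristic polynomial is λ² − (−2)λ + (−3) with roots −3 and 1.
Eigenvectors give P = [[4, 1], [3, 1]] with P⁻¹ = [[1, −1], [−3, 4]], and T = P·diag(−3, 1)·P⁻¹.
Then T^7 = P·diag(−2187, 1)·P⁻¹ = [[−8748, 1], [−6561, 1]] · [[1, −1], [−3, 4]] = [[−8751, 8752], [−6564, 6565]].

[[−8751, 8752], [−6564, 6565]]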